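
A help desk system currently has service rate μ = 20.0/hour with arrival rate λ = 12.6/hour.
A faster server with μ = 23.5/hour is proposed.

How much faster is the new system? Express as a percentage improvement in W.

System 1: ρ₁ = 12.6/20.0 = 0.6300, W₁ = 1/(20.0-12.6) = 0.13514
System 2: ρ₂ = 12.6/23.5 = 0.5362, W₂ = 1/(23.5-12.6) = 0.091743
Improvement: (W₁-W₂)/W₁ = (0.13514-0.091743)/0.13514 = 32.11%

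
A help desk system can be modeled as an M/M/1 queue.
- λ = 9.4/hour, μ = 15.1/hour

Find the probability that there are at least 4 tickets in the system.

ρ = λ/μ = 9.4/15.1 = 0.6225
P(N ≥ n) = ρⁿ
P(N ≥ 4) = 0.6225^4
P(N ≥ 4) = 0.1502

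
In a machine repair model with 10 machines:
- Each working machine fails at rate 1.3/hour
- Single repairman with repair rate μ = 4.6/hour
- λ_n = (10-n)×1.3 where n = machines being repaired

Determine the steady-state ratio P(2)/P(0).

P(2)/P(0) = ∏_{i=0}^{2-1} λ_i/μ_{i+1}
= (10-0)×1.3/4.6 × (10-1)×1.3/4.6
= 7.1881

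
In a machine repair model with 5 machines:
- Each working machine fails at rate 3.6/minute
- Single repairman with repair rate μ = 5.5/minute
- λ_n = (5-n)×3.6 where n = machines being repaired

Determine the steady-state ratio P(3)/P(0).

P(3)/P(0) = ∏_{i=0}^{3-1} λ_i/μ_{i+1}
= (5-0)×3.6/5.5 × (5-1)×3.6/5.5 × (5-2)×3.6/5.5
= 16.8256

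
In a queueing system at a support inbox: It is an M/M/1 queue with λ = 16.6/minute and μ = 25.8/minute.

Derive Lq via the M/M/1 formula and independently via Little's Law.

Method 1 (direct): Lq = λ²/(μ(μ-λ)) = 275.56/(25.8 × 9.20) = 1.1609

Method 2 (Little's Law):
W = 1/(μ-λ) = 1/9.20 = 0.108696
Wq = W - 1/μ = 0.108696 - 0.0387597 = 0.069936
Lq = λWq = 16.6 × 0.069936 = 1.1609 ✔ (matches Method 1)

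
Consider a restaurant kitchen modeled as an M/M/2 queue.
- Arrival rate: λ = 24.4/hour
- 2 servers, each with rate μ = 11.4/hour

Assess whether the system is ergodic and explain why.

Stability requires ρ = λ/(cμ) < 1
ρ = 24.4/(2 × 11.4) = 24.4/22.80 = 1.0702
Since 1.0702 ≥ 1, the system is UNSTABLE.
Need c > λ/μ = 24.4/11.4 = 2.14.
Minimum servers needed: c = 3.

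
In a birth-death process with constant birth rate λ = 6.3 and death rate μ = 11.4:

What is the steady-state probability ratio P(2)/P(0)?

For constant rates: P(n)/P(0) = (λ/μ)^n
P(2)/P(0) = (6.3/11.4)^2 = 0.5526^2 = 0.3054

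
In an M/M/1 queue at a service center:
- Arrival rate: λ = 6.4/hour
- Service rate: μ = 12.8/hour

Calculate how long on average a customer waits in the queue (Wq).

First, compute utilization: ρ = λ/μ = 6.4/12.8 = 0.5000
For M/M/1: Wq = λ/(μ(μ-λ))
Wq = 6.4/(12.8 × (12.8-6.4))
Wq = 6.4/(12.8 × 6.40)
Wq = 0.07812 hours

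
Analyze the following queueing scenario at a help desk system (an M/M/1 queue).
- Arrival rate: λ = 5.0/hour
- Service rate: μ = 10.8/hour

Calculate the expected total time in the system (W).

First, compute utilization: ρ = λ/μ = 5.0/10.8 = 0.4630
For M/M/1: W = 1/(μ-λ)
W = 1/(10.8-5.0) = 1/5.80
W = 0.1724 hours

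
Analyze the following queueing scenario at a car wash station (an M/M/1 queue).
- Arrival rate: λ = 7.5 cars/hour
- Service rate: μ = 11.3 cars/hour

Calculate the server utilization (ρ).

Server utilization: ρ = λ/μ
ρ = 7.5/11.3 = 0.6637
The server is busy 66.37% of the time.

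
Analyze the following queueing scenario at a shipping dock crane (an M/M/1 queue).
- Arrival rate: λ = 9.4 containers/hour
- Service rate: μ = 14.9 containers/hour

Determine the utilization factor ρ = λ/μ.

Server utilization: ρ = λ/μ
ρ = 9.4/14.9 = 0.6309
The server is busy 63.09% of the time.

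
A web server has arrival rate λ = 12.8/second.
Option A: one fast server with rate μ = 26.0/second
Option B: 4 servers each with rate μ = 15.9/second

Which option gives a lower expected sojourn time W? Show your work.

Option A: single server μ = 26.0 (M/M/1)
  ρ_A = 12.8/26.0 = 0.4923
  W_A = 1/(μ-λ) = 1/(26.0-12.8) = 1/13.20 = 0.07576

Option B: 4 servers μ = 15.9 (M/M/4)
  ρ_B = λ/(cμ) = 12.8/(4×15.9) = 0.2013
  Offered load a = λ/μ = cρ = 12.8/15.9 = 0.8050
  P₀ = [ Σₙ₌₀^3 aⁿ/n! + a^4/(4!(1-ρ)) ]⁻¹
  Σ = a^0/0! + a^1/1! + a^2/2! + a^3/3! = 1.0000 + 0.80503 + 0.32404 + 0.086954 = 2.2160
  a^4/(4!(1-ρ)) = 0.4200/(24 × 0.7987) = 0.02191
  P₀ = 1/(2.2160 + 0.02191) = 0.4468
  Lq = P₀·a^4·ρ / (4!(1-ρ)²) = 0.4468 × 0.4200 × 0.2013 / (24 × 0.6380) = 0.002467
  Wq_B = Lq/λ = 0.0024668/12.8 = 0.00019272
  W_B = Wq_B + 1/μ = 0.00019272 + 0.062893 = 0.06309

Since W_B = 0.06309 < W_A = 0.07576, Option B (multiple servers) has the shorter time in system.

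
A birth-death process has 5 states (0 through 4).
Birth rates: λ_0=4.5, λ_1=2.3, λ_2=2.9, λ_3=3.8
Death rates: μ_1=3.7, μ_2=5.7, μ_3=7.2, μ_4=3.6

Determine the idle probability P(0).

Ratios P(n)/P(0) = (λ₀···λₙ₋₁)/(μ₁···μₙ):
P(1)/P(0) = (4.5)/(3.7) = 1.2162
P(2)/P(0) = (4.5×2.3)/(3.7×5.7) = 0.4908
P(3)/P(0) = (4.5×2.3×2.9)/(3.7×5.7×7.2) = 0.1977
P(4)/P(0) = (4.5×2.3×2.9×3.8)/(3.7×5.7×7.2×3.6) = 0.2086

Normalization: ∑ P(n) = 1
P(0) × (1.0000 + 1.2162 + 0.4908 + 0.1977 + 0.2086) = 1
P(0) × 3.1133 = 1
P(0) = 1/3.1133 = 0.3212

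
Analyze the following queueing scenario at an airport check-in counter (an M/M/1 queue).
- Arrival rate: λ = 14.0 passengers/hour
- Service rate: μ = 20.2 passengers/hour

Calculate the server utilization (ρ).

Server utilization: ρ = λ/μ
ρ = 14.0/20.2 = 0.6931
The server is busy 69.31% of the time.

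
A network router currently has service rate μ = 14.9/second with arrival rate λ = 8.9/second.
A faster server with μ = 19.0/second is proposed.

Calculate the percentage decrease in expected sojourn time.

System 1: ρ₁ = 8.9/14.9 = 0.5973, W₁ = 1/(14.9-8.9) = 0.166667
System 2: ρ₂ = 8.9/19.0 = 0.4684, W₂ = 1/(19.0-8.9) = 0.0990099
Improvement: (W₁-W₂)/W₁ = (0.166667-0.0990099)/0.166667 = 40.59%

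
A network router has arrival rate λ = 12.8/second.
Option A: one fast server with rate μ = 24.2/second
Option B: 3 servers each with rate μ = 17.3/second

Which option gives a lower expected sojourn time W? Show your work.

Option A: single server μ = 24.2 (M/M/1)
  ρ_A = 12.8/24.2 = 0.5289
  W_A = 1/(μ-λ) = 1/(24.2-12.8) = 1/11.40 = 0.08772

Option B: 3 servers μ = 17.3 (M/M/3)
  ρ_B = λ/(cμ) = 12.8/(3×17.3) = 0.2466
  Offered load a = λ/μ = cρ = 12.8/17.3 = 0.7399
  P₀ = [ Σₙ₌₀^2 aⁿ/n! + a^3/(3!(1-ρ)) ]⁻¹
  Σ = a^0/0! + a^1/1! + a^2/2! = 1.0000 + 0.7399 + 0.2737 = 2.0136
  a^3/(3!(1-ρ)) = 0.40503/(6 × 0.75337) = 0.08960
  P₀ = 1/(2.0136 + 0.08960) = 0.4755
  Lq = P₀·a^3·ρ / (3!(1-ρ)²) = 0.47547 × 0.40503 × 0.24663 / (6 × 0.56757) = 0.01395
  Wq_B = Lq/λ = 0.01395/12.8 = 0.001090
  W_B = Wq_B + 1/μ = 0.001090 + 0.05780 = 0.05889

Since W_B = 0.05889 < W_A = 0.08772, Option B (multiple servers) has the shorter time in system.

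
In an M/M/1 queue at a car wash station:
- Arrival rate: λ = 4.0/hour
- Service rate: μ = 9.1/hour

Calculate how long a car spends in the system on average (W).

First, compute utilization: ρ = λ/μ = 4.0/9.1 = 0.4396
For M/M/1: W = 1/(μ-λ)
W = 1/(9.1-4.0) = 1/5.10
W = 0.1961 hours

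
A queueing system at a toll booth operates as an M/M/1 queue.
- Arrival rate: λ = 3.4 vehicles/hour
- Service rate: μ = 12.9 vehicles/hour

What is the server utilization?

Server utilization: ρ = λ/μ
ρ = 3.4/12.9 = 0.2636
The server is busy 26.36% of the time.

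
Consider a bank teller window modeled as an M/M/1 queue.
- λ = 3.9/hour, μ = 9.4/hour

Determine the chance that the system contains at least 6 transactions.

ρ = λ/μ = 3.9/9.4 = 0.4149
P(N ≥ n) = ρⁿ
P(N ≥ 6) = 0.4149^6
P(N ≥ 6) = 0.005101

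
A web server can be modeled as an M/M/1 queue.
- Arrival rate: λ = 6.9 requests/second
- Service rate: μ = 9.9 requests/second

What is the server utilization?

Server utilization: ρ = λ/μ
ρ = 6.9/9.9 = 0.6970
The server is busy 69.70% of the time.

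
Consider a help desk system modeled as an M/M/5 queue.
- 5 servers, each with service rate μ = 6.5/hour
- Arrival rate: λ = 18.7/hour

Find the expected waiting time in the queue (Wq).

Traffic intensity: ρ = λ/(cμ) = 18.7/(5×6.5) = 0.5754
Since ρ = 0.5754 < 1, system is stable.
Offered load a = λ/μ = cρ = 18.7/6.5 = 2.8769
P₀ = [ Σₙ₌₀^4 aⁿ/n! + a^5/(5!(1-ρ)) ]⁻¹
Σ = a^0/0! + a^1/1! + a^2/2! + a^3/3! + a^4/4! = 1.0000 + 2.8769 + 4.1383 + 3.9686 + 2.8543 = 14.8381
a^5/(5!(1-ρ)) = 197.0794/(120 × 0.42462) = 3.8678
P₀ = 1/(14.8381 + 3.8678) = 0.05346
Lq = P₀·a^5·ρ / (5!(1-ρ)²) = 0.05346 × 197.0794 × 0.5754 / (120 × 0.1803) = 0.2802
Wq = Lq/λ = 0.2802/18.7 = 0.01498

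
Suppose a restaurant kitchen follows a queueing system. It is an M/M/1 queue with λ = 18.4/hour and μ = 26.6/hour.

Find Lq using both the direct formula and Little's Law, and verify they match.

Method 1 (direct): Lq = λ²/(μ(μ-λ)) = 338.56/(26.6 × 8.20) = 1.5522

Method 2 (Little's Law):
W = 1/(μ-λ) = 1/8.20 = 0.12195
Wq = W - 1/μ = 0.12195 - 0.037594 = 0.08436
Lq = λWq = 18.4 × 0.08436 = 1.5522 ✔ (matches Method 1)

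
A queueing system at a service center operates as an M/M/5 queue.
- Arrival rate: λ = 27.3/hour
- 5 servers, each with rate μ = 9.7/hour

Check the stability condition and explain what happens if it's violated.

Stability requires ρ = λ/(cμ) < 1
ρ = 27.3/(5 × 9.7) = 27.3/48.50 = 0.5629
Since 0.5629 < 1, the system is STABLE.
The servers are busy 56.29% of the time.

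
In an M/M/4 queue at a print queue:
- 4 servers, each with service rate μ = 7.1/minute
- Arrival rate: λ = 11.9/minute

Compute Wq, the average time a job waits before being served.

Traffic intensity: ρ = λ/(cμ) = 11.9/(4×7.1) = 0.4190
Since ρ = 0.4190 < 1, system is stable.
Offered load a = λ/μ = cρ = 11.9/7.1 = 1.6761
P₀ = [ Σₙ₌₀^3 aⁿ/n! + a^4/(4!(1-ρ)) ]⁻¹
Σ = a^0/0! + a^1/1! + a^2/2! + a^3/3! = 1.0000 + 1.6761 + 1.4046 + 0.7847 = 4.8654
a^4/(4!(1-ρ)) = 7.8914/(24 × 0.5810) = 0.5659
P₀ = 1/(4.8654 + 0.5659) = 0.1841
Lq = P₀·a^4·ρ / (4!(1-ρ)²) = 0.1841 × 7.8914 × 0.4190 / (24 × 0.3375) = 0.07515
Wq = Lq/λ = 0.07515/11.9 = 0.006315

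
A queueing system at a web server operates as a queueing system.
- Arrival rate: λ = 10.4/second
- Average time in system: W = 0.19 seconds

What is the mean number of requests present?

Little's Law: L = λW
L = 10.4 × 0.19 = 1.9760 requests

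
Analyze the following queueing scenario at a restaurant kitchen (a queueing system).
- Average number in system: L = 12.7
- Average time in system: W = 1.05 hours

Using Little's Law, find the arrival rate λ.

Little's Law: L = λW, so λ = L/W
λ = 12.7/1.05 = 12.0952 orders/hour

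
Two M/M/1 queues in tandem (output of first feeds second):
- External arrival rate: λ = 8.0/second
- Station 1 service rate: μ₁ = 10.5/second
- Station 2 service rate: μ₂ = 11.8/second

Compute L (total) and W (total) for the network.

By Jackson's theorem, each station behaves as independent M/M/1.
Station 1: ρ₁ = 8.0/10.5 = 0.7619, L₁ = ρ₁/(1-ρ₁) = λ/(μ₁-λ) = 8.0/2.50 = 3.2000
Station 2: ρ₂ = 8.0/11.8 = 0.6780, L₂ = ρ₂/(1-ρ₂) = λ/(μ₂-λ) = 8.0/3.80 = 2.1053
Total: L = L₁ + L₂ = 3.2000 + 2.1053 = 5.3053
W = L/λ = 5.3053/8.0 = 0.6632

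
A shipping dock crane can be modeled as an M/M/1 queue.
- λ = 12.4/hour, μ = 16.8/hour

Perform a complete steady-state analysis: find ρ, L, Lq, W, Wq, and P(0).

Step 1: ρ = λ/μ = 12.4/16.8 = 0.7381
Step 2: L = λ/(μ-λ) = 12.4/4.40 = 2.8182
Step 3: Lq = λ²/(μ(μ-λ)) = 153.76/(16.8×4.40) = 2.0801
Step 4: W = 1/(μ-λ) = 1/4.40 = 0.227273
Step 5: Wq = λ/(μ(μ-λ)) = 12.4/(16.8×4.40) = 0.1677
Step 6: P(0) = 1-ρ = 0.2619
Verify: L = λW = 12.4×0.227273 = 2.8182 ✔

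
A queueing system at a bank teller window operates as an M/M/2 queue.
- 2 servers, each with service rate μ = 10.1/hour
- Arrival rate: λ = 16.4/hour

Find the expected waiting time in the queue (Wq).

Traffic intensity: ρ = λ/(cμ) = 16.4/(2×10.1) = 0.8119
Since ρ = 0.8119 < 1, system is stable.
Offered load a = λ/μ = cρ = 16.4/10.1 = 1.6238
P₀ = [ Σₙ₌₀^1 aⁿ/n! + a^2/(2!(1-ρ)) ]⁻¹
Σ = a^0/0! + a^1/1! = 1.0000 + 1.6238 = 2.6238
a^2/(2!(1-ρ)) = 2.6366/(2 × 0.18812) = 7.0078
P₀ = 1/(2.6238 + 7.0078) = 0.1038
Lq = P₀·a^2·ρ / (2!(1-ρ)²) = 0.103825 × 2.63660 × 0.811881 / (2 × 0.0353887) = 3.1401
Wq = Lq/λ = 3.1401/16.4 = 0.1915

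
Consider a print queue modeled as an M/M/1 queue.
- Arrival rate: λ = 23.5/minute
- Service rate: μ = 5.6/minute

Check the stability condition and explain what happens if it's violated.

Stability requires ρ = λ/(cμ) < 1
ρ = 23.5/(1 × 5.6) = 23.5/5.60 = 4.1964
Since 4.1964 ≥ 1, the system is UNSTABLE.
Queue grows without bound. Need μ > λ = 23.5.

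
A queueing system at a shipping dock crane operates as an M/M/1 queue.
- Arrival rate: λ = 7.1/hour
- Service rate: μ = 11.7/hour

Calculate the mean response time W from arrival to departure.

First, compute utilization: ρ = λ/μ = 7.1/11.7 = 0.6068
For M/M/1: W = 1/(μ-λ)
W = 1/(11.7-7.1) = 1/4.60
W = 0.2174 hours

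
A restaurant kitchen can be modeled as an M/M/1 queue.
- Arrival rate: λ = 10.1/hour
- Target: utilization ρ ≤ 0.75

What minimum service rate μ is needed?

ρ = λ/μ, so μ = λ/ρ
μ ≥ 10.1/0.75 = 13.4667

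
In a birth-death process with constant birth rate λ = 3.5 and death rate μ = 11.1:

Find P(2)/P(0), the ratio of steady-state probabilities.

For constant rates: P(n)/P(0) = (λ/μ)^n
P(2)/P(0) = (3.5/11.1)^2 = 0.315315^2 = 0.09942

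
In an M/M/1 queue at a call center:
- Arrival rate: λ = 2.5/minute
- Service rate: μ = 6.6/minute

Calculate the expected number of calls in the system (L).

ρ = λ/μ = 2.5/6.6 = 0.3788
For M/M/1: L = λ/(μ-λ)
L = 2.5/(6.6-2.5) = 2.5/4.10
L = 0.6098 calls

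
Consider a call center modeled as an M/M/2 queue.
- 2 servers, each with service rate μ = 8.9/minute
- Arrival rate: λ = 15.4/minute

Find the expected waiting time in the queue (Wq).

Traffic intensity: ρ = λ/(cμ) = 15.4/(2×8.9) = 0.8652
Since ρ = 0.8652 < 1, system is stable.
Offered load a = λ/μ = cρ = 15.4/8.9 = 1.7303
P₀ = [ Σₙ₌₀^1 aⁿ/n! + a^2/(2!(1-ρ)) ]⁻¹
Σ = a^0/0! + a^1/1! = 1.0000 + 1.7303 = 2.7303
a^2/(2!(1-ρ)) = 2.99407/(2 × 0.134831) = 11.1030
P₀ = 1/(2.7303 + 11.1030) = 0.07229
Lq = P₀·a^2·ρ / (2!(1-ρ)²) = 0.0722892 × 2.99407 × 0.865169 / (2 × 0.0181795) = 5.1502
Wq = Lq/λ = 5.1502/15.4 = 0.3344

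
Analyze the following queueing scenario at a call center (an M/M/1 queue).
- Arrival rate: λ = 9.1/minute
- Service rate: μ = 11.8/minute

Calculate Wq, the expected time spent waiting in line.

First, compute utilization: ρ = λ/μ = 9.1/11.8 = 0.7712
For M/M/1: Wq = λ/(μ(μ-λ))
Wq = 9.1/(11.8 × (11.8-9.1))
Wq = 9.1/(11.8 × 2.70)
Wq = 0.2856 minutes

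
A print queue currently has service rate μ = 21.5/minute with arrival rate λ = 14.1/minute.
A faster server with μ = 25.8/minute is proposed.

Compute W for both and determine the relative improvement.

System 1: ρ₁ = 14.1/21.5 = 0.6558, W₁ = 1/(21.5-14.1) = 0.13514
System 2: ρ₂ = 14.1/25.8 = 0.5465, W₂ = 1/(25.8-14.1) = 0.085470
Improvement: (W₁-W₂)/W₁ = (0.13514-0.085470)/0.13514 = 36.75%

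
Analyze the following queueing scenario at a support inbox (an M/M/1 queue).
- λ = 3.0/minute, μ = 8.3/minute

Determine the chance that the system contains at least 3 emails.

ρ = λ/μ = 3.0/8.3 = 0.36145
P(N ≥ n) = ρⁿ
P(N ≥ 3) = 0.36145^3
P(N ≥ 3) = 0.04722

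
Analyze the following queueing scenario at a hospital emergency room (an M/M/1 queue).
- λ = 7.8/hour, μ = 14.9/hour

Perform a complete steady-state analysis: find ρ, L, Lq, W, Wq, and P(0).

Step 1: ρ = λ/μ = 7.8/14.9 = 0.5235
Step 2: L = λ/(μ-λ) = 7.8/7.10 = 1.0986
Step 3: Lq = λ²/(μ(μ-λ)) = 60.84/(14.9×7.10) = 0.5751
Step 4: W = 1/(μ-λ) = 1/7.10 = 0.14085
Step 5: Wq = λ/(μ(μ-λ)) = 7.8/(14.9×7.10) = 0.07373
Step 6: P(0) = 1-ρ = 0.4765
Verify: L = λW = 7.8×0.14085 = 1.0986 ✔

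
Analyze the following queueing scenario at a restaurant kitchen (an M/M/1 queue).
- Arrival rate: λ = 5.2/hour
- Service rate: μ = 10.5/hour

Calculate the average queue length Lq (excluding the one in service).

ρ = λ/μ = 5.2/10.5 = 0.4952
For M/M/1: Lq = λ²/(μ(μ-λ))
Lq = 27.04/(10.5 × 5.30)
Lq = 0.4859 orders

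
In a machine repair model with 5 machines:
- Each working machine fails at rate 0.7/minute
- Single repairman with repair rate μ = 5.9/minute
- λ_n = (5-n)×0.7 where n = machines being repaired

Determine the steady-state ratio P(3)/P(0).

P(3)/P(0) = ∏_{i=0}^{3-1} λ_i/μ_{i+1}
= (5-0)×0.7/5.9 × (5-1)×0.7/5.9 × (5-2)×0.7/5.9
= 0.1002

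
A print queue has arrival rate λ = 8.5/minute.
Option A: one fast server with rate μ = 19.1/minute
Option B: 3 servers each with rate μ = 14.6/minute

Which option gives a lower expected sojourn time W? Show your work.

Option A: single server μ = 19.1 (M/M/1)
  ρ_A = 8.5/19.1 = 0.4450
  W_A = 1/(μ-λ) = 1/(19.1-8.5) = 1/10.60 = 0.09434

Option B: 3 servers μ = 14.6 (M/M/3)
  ρ_B = λ/(cμ) = 8.5/(3×14.6) = 0.1941
  Offered load a = λ/μ = cρ = 8.5/14.6 = 0.5822
  P₀ = [ Σₙ₌₀^2 aⁿ/n! + a^3/(3!(1-ρ)) ]⁻¹
  Σ = a^0/0! + a^1/1! + a^2/2! = 1.0000 + 0.5822 + 0.1695 = 1.7517
  a^3/(3!(1-ρ)) = 0.19733/(6 × 0.80594) = 0.04081
  P₀ = 1/(1.7517 + 0.04081) = 0.5579
  Lq = P₀·a^3·ρ / (3!(1-ρ)²) = 0.5579 × 0.1973 × 0.1941 / (6 × 0.6495) = 0.005482
  Wq_B = Lq/λ = 0.005482/8.5 = 0.00064494
  W_B = Wq_B + 1/μ = 0.00064494 + 0.068493 = 0.06914

Since W_B = 0.06914 < W_A = 0.09434, Option B (multiple servers) has the shorter time in system.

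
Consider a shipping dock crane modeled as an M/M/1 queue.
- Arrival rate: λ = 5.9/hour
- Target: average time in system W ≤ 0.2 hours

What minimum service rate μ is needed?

For M/M/1: W = 1/(μ-λ)
Need W ≤ 0.2, so 1/(μ-λ) ≤ 0.2
μ - λ ≥ 1/0.2 = 5.0000
μ ≥ 5.9 + 5.0000 = 10.9000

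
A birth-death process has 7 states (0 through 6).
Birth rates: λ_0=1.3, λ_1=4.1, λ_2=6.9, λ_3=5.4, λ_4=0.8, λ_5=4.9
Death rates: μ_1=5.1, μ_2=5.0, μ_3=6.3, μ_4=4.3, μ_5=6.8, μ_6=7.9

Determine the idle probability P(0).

Ratios P(n)/P(0) = (λ₀···λₙ₋₁)/(μ₁···μₙ):
P(1)/P(0) = (1.3)/(5.1) = 0.2549
P(2)/P(0) = (1.3×4.1)/(5.1×5.0) = 0.2090
P(3)/P(0) = (1.3×4.1×6.9)/(5.1×5.0×6.3) = 0.2289
P(4)/P(0) = (1.3×4.1×6.9×5.4)/(5.1×5.0×6.3×4.3) = 0.2875
P(5)/P(0) = (1.3×4.1×6.9×5.4×0.8)/(5.1×5.0×6.3×4.3×6.8) = 0.03382
P(6)/P(0) = (1.3×4.1×6.9×5.4×0.8×4.9)/(5.1×5.0×6.3×4.3×6.8×7.9) = 0.02098

Normalization: ∑ P(n) = 1
P(0) × (1.0000 + 0.2549 + 0.2090 + 0.2289 + 0.2875 + 0.03382 + 0.02098) = 1
P(0) × 2.0351 = 1
P(0) = 1/2.0351 = 0.4914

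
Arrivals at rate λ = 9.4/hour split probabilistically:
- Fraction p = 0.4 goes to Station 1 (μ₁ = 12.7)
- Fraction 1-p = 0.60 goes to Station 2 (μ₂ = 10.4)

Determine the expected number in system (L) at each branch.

Effective rates: λ₁ = 9.4×0.4 = 3.76, λ₂ = 9.4×0.60 = 5.64
Station 1: ρ₁ = 3.76/12.7 = 0.29606, L₁ = ρ₁/(1-ρ₁) = 0.29606/(1-0.29606) = 0.4206
Station 2: ρ₂ = 5.64/10.4 = 0.54231, L₂ = ρ₂/(1-ρ₂) = 0.54231/(1-0.54231) = 1.1849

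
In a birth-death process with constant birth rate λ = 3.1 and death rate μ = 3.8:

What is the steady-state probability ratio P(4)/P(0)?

For constant rates: P(n)/P(0) = (λ/μ)^n
P(4)/P(0) = (3.1/3.8)^4 = 0.8158^4 = 0.4429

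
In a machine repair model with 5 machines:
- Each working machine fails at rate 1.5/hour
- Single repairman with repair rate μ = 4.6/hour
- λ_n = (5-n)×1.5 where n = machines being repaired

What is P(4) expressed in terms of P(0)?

P(4)/P(0) = ∏_{i=0}^{4-1} λ_i/μ_{i+1}
= (5-0)×1.5/4.6 × (5-1)×1.5/4.6 × (5-2)×1.5/4.6 × (5-3)×1.5/4.6
= 1.3568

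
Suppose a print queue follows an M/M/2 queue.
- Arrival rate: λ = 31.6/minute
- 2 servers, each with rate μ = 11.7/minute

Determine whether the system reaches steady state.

Stability requires ρ = λ/(cμ) < 1
ρ = 31.6/(2 × 11.7) = 31.6/23.40 = 1.3504
Since 1.3504 ≥ 1, the system is UNSTABLE.
Need c > λ/μ = 31.6/11.7 = 2.70.
Minimum servers needed: c = 3.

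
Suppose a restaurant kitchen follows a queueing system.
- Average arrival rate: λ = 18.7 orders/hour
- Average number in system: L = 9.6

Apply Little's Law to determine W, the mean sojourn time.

Little's Law: L = λW, so W = L/λ
W = 9.6/18.7 = 0.5134 hours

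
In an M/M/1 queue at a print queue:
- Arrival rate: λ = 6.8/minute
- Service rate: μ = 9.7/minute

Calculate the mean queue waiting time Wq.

First, compute utilization: ρ = λ/μ = 6.8/9.7 = 0.7010
For M/M/1: Wq = λ/(μ(μ-λ))
Wq = 6.8/(9.7 × (9.7-6.8))
Wq = 6.8/(9.7 × 2.90)
Wq = 0.2417 minutes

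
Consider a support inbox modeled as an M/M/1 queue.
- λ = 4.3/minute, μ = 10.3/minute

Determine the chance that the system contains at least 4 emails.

ρ = λ/μ = 4.3/10.3 = 0.4175
P(N ≥ n) = ρⁿ
P(N ≥ 4) = 0.4175^4
P(N ≥ 4) = 0.03038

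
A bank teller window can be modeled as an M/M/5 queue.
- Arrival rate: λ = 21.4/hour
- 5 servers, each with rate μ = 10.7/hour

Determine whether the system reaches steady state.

Stability requires ρ = λ/(cμ) < 1
ρ = 21.4/(5 × 10.7) = 21.4/53.50 = 0.4000
Since 0.4000 < 1, the system is STABLE.
The servers are busy 40.00% of the time.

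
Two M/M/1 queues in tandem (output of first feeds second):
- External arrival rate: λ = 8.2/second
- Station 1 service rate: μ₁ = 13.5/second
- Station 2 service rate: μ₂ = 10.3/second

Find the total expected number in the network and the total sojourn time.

By Jackson's theorem, each station behaves as independent M/M/1.
Station 1: ρ₁ = 8.2/13.5 = 0.6074, L₁ = ρ₁/(1-ρ₁) = λ/(μ₁-λ) = 8.2/5.30 = 1.54717
Station 2: ρ₂ = 8.2/10.3 = 0.7961, L₂ = ρ₂/(1-ρ₂) = λ/(μ₂-λ) = 8.2/2.10 = 3.90476
Total: L = L₁ + L₂ = 1.54717 + 3.90476 = 5.4519
W = L/λ = 5.4519/8.2 = 0.6649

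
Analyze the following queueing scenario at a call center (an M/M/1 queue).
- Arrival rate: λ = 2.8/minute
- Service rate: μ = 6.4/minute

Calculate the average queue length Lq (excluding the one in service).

ρ = λ/μ = 2.8/6.4 = 0.4375
For M/M/1: Lq = λ²/(μ(μ-λ))
Lq = 7.84/(6.4 × 3.60)
Lq = 0.3403 calls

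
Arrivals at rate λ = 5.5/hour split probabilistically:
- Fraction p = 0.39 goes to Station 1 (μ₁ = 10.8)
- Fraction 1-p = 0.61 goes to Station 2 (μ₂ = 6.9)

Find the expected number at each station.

Effective rates: λ₁ = 5.5×0.39 = 2.145, λ₂ = 5.5×0.61 = 3.355
Station 1: ρ₁ = 2.145/10.8 = 0.1986, L₁ = ρ₁/(1-ρ₁) = 0.1986/(1-0.1986) = 0.2478
Station 2: ρ₂ = 3.355/6.9 = 0.48623, L₂ = ρ₂/(1-ρ₂) = 0.48623/(1-0.48623) = 0.9464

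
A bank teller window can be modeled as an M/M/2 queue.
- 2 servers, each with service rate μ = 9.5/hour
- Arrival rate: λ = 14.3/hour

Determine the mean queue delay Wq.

Traffic intensity: ρ = λ/(cμ) = 14.3/(2×9.5) = 0.7526
Since ρ = 0.7526 < 1, system is stable.
Offered load a = λ/μ = cρ = 14.3/9.5 = 1.5053
P₀ = [ Σₙ₌₀^1 aⁿ/n! + a^2/(2!(1-ρ)) ]⁻¹
Σ = a^0/0! + a^1/1! = 1.0000 + 1.5053 = 2.5053
a^2/(2!(1-ρ)) = 2.2658/(2 × 0.24737) = 4.5798
P₀ = 1/(2.5053 + 4.5798) = 0.1411
Lq = P₀·a^2·ρ / (2!(1-ρ)²) = 0.14114 × 2.2658 × 0.75263 / (2 × 0.061191) = 1.9667
Wq = Lq/λ = 1.9667/14.3 = 0.1375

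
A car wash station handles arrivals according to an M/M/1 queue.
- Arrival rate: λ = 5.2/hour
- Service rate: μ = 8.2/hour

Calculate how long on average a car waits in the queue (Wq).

First, compute utilization: ρ = λ/μ = 5.2/8.2 = 0.6341
For M/M/1: Wq = λ/(μ(μ-λ))
Wq = 5.2/(8.2 × (8.2-5.2))
Wq = 5.2/(8.2 × 3.00)
Wq = 0.2114 hours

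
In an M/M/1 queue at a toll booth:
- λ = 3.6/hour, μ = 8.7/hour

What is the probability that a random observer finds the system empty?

ρ = λ/μ = 3.6/8.7 = 0.4138
P(0) = 1 - ρ = 1 - 0.4138 = 0.5862
The server is idle 58.62% of the time.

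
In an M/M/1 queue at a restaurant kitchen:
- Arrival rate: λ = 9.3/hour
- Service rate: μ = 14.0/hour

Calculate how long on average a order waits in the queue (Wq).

First, compute utilization: ρ = λ/μ = 9.3/14.0 = 0.6643
For M/M/1: Wq = λ/(μ(μ-λ))
Wq = 9.3/(14.0 × (14.0-9.3))
Wq = 9.3/(14.0 × 4.70)
Wq = 0.1413 hours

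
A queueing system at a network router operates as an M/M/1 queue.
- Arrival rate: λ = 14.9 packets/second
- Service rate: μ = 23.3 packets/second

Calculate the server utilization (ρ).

Server utilization: ρ = λ/μ
ρ = 14.9/23.3 = 0.6395
The server is busy 63.95% of the time.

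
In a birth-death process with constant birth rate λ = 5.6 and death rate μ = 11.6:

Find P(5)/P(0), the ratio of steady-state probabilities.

For constant rates: P(n)/P(0) = (λ/μ)^n
P(5)/P(0) = (5.6/11.6)^5 = 0.48276^5 = 0.02622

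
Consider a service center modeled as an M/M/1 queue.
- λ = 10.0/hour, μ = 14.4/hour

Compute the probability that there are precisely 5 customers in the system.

ρ = λ/μ = 10.0/14.4 = 0.69444
P(n) = (1-ρ)ρⁿ
P(5) = (1-0.69444) × 0.69444^5
P(5) = 0.3056 × 0.1615
P(5) = 0.04935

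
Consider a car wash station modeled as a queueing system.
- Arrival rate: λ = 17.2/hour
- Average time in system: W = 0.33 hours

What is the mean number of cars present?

Little's Law: L = λW
L = 17.2 × 0.33 = 5.6760 cars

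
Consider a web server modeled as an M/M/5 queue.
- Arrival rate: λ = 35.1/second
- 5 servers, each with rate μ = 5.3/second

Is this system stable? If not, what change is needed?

Stability requires ρ = λ/(cμ) < 1
ρ = 35.1/(5 × 5.3) = 35.1/26.50 = 1.3245
Since 1.3245 ≥ 1, the system is UNSTABLE.
Need c > λ/μ = 35.1/5.3 = 6.62.
Minimum servers needed: c = 7.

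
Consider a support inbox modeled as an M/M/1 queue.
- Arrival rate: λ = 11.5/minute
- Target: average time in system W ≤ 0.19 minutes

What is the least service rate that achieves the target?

For M/M/1: W = 1/(μ-λ)
Need W ≤ 0.19, so 1/(μ-λ) ≤ 0.19
μ - λ ≥ 1/0.19 = 5.2632
μ ≥ 11.5 + 5.2632 = 16.7632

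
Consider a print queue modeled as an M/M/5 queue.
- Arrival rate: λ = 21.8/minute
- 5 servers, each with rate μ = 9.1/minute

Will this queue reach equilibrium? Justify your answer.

Stability requires ρ = λ/(cμ) < 1
ρ = 21.8/(5 × 9.1) = 21.8/45.50 = 0.4791
Since 0.4791 < 1, the system is STABLE.
The servers are busy 47.91% of the time.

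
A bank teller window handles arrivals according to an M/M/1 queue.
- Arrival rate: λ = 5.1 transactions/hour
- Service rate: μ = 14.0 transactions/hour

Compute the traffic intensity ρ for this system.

Server utilization: ρ = λ/μ
ρ = 5.1/14.0 = 0.3643
The server is busy 36.43% of the time.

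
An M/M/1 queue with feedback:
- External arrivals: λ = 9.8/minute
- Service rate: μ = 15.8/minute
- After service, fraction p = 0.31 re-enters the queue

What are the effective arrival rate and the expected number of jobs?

Effective arrival rate: λ_eff = λ/(1-p) = 9.8/(1-0.31) = 9.8/0.69 = 14.2028986
ρ = λ_eff/μ = 14.2028986/15.8 = 0.8989176
L = ρ/(1-ρ) = 0.8989176/(1-0.8989176) = 8.8929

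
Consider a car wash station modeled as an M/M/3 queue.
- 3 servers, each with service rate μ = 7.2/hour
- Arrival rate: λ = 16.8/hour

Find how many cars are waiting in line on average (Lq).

Traffic intensity: ρ = λ/(cμ) = 16.8/(3×7.2) = 0.7778
Since ρ = 0.7778 < 1, system is stable.
Offered load a = λ/μ = cρ = 16.8/7.2 = 2.3333
P₀ = [ Σₙ₌₀^2 aⁿ/n! + a^3/(3!(1-ρ)) ]⁻¹
Σ = a^0/0! + a^1/1! + a^2/2! = 1.00000 + 2.33333 + 2.72222 = 6.0556
a^3/(3!(1-ρ)) = 12.7037/(6 × 0.222222) = 9.5278
P₀ = 1/(6.0556 + 9.5278) = 0.06417
Lq = P₀·a^3·ρ / (3!(1-ρ)²) = 0.064171 × 12.7037 × 0.77778 / (6 × 0.049383) = 2.1399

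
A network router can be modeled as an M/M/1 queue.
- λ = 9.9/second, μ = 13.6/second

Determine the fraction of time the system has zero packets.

ρ = λ/μ = 9.9/13.6 = 0.7279
P(0) = 1 - ρ = 1 - 0.7279 = 0.2721
The server is idle 27.21% of the time.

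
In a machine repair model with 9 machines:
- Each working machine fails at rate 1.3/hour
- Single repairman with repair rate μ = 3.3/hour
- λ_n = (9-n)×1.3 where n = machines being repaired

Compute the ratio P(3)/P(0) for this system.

P(3)/P(0) = ∏_{i=0}^{3-1} λ_i/μ_{i+1}
= (9-0)×1.3/3.3 × (9-1)×1.3/3.3 × (9-2)×1.3/3.3
= 30.8119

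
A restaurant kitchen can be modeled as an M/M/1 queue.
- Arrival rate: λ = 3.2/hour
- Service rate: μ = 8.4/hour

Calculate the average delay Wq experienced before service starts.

First, compute utilization: ρ = λ/μ = 3.2/8.4 = 0.3810
For M/M/1: Wq = λ/(μ(μ-λ))
Wq = 3.2/(8.4 × (8.4-3.2))
Wq = 3.2/(8.4 × 5.20)
Wq = 0.07326 hours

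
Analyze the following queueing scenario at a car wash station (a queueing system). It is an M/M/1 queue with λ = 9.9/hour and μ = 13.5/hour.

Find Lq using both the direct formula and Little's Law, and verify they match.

Method 1 (direct): Lq = λ²/(μ(μ-λ)) = 98.01/(13.5 × 3.60) = 2.0167

Method 2 (Little's Law):
W = 1/(μ-λ) = 1/3.60 = 0.277778
Wq = W - 1/μ = 0.277778 - 0.0740741 = 0.203704
Lq = λWq = 9.9 × 0.203704 = 2.0167 ✔ (matches Method 1)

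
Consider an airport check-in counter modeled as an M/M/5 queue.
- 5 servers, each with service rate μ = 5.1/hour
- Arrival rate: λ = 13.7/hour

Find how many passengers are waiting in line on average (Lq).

Traffic intensity: ρ = λ/(cμ) = 13.7/(5×5.1) = 0.5373
Since ρ = 0.5373 < 1, system is stable.
Offered load a = λ/μ = cρ = 13.7/5.1 = 2.6863
P₀ = [ Σₙ₌₀^4 aⁿ/n! + a^5/(5!(1-ρ)) ]⁻¹
Σ = a^0/0! + a^1/1! + a^2/2! + a^3/3! + a^4/4! = 1.0000 + 2.6863 + 3.6080 + 3.2307 + 2.1697 = 12.6947
a^5/(5!(1-ρ)) = 139.8788/(120 × 0.46275) = 2.5190
P₀ = 1/(12.6947 + 2.5190) = 0.06573
Lq = P₀·a^5·ρ / (5!(1-ρ)²) = 0.065730 × 139.8788 × 0.53725 / (120 × 0.21413) = 0.1922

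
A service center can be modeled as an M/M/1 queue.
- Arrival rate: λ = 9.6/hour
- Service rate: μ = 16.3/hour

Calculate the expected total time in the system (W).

First, compute utilization: ρ = λ/μ = 9.6/16.3 = 0.5890
For M/M/1: W = 1/(μ-λ)
W = 1/(16.3-9.6) = 1/6.70
W = 0.1493 hours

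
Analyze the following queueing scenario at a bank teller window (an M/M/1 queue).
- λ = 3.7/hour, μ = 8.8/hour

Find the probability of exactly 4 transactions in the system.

ρ = λ/μ = 3.7/8.8 = 0.42045
P(n) = (1-ρ)ρⁿ
P(4) = (1-0.42045) × 0.42045^4
P(4) = 0.5796 × 0.03125
P(4) = 0.01811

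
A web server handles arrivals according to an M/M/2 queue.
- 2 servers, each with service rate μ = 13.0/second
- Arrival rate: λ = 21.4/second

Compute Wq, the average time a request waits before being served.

Traffic intensity: ρ = λ/(cμ) = 21.4/(2×13.0) = 0.8231
Since ρ = 0.8231 < 1, system is stable.
Offered load a = λ/μ = cρ = 21.4/13.0 = 1.6462
P₀ = [ Σₙ₌₀^1 aⁿ/n! + a^2/(2!(1-ρ)) ]⁻¹
Σ = a^0/0! + a^1/1! = 1.0000 + 1.6462 = 2.6462
a^2/(2!(1-ρ)) = 2.70982/(2 × 0.176923) = 7.6582
P₀ = 1/(2.6462 + 7.6582) = 0.09705
Lq = P₀·a^2·ρ / (2!(1-ρ)²) = 0.0970464 × 2.70982 × 0.823077 / (2 × 0.0313018) = 3.4575
Wq = Lq/λ = 3.4575/21.4 = 0.1616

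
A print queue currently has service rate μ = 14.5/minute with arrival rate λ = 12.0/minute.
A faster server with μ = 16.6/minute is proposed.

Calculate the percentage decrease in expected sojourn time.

System 1: ρ₁ = 12.0/14.5 = 0.8276, W₁ = 1/(14.5-12.0) = 0.4000
System 2: ρ₂ = 12.0/16.6 = 0.7229, W₂ = 1/(16.6-12.0) = 0.2174
Improvement: (W₁-W₂)/W₁ = (0.4000-0.2174)/0.4000 = 45.65%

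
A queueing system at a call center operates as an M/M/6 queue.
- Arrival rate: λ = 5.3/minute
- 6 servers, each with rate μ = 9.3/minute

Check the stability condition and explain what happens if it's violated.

Stability requires ρ = λ/(cμ) < 1
ρ = 5.3/(6 × 9.3) = 5.3/55.80 = 0.09498
Since 0.09498 < 1, the system is STABLE.
The servers are busy 9.50% of the time.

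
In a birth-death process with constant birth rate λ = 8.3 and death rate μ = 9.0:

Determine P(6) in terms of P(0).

For constant rates: P(n)/P(0) = (λ/μ)^n
P(6)/P(0) = (8.3/9.0)^6 = 0.92222^6 = 0.6152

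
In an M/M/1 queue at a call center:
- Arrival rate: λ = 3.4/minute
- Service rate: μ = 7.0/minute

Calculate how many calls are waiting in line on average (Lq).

ρ = λ/μ = 3.4/7.0 = 0.4857
For M/M/1: Lq = λ²/(μ(μ-λ))
Lq = 11.56/(7.0 × 3.60)
Lq = 0.4587 calls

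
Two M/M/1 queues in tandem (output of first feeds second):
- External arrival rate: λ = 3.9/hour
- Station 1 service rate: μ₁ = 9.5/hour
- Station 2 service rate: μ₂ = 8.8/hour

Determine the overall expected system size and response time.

By Jackson's theorem, each station behaves as independent M/M/1.
Station 1: ρ₁ = 3.9/9.5 = 0.4105, L₁ = ρ₁/(1-ρ₁) = λ/(μ₁-λ) = 3.9/5.60 = 0.69643
Station 2: ρ₂ = 3.9/8.8 = 0.4432, L₂ = ρ₂/(1-ρ₂) = λ/(μ₂-λ) = 3.9/4.90 = 0.79592
Total: L = L₁ + L₂ = 0.69643 + 0.79592 = 1.49235
W = L/λ = 1.49235/3.9 = 0.3827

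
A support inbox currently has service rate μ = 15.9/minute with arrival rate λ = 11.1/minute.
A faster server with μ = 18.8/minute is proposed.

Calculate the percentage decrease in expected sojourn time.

System 1: ρ₁ = 11.1/15.9 = 0.6981, W₁ = 1/(15.9-11.1) = 0.20833
System 2: ρ₂ = 11.1/18.8 = 0.5904, W₂ = 1/(18.8-11.1) = 0.12987
Improvement: (W₁-W₂)/W₁ = (0.20833-0.12987)/0.20833 = 37.66%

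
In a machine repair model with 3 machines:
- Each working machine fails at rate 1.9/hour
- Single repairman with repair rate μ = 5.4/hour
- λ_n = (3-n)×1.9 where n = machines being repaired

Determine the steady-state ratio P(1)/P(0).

P(1)/P(0) = ∏_{i=0}^{1-1} λ_i/μ_{i+1}
= (3-0)×1.9/5.4
= 1.0556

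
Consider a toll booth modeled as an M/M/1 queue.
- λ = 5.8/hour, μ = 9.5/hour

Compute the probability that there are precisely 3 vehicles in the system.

ρ = λ/μ = 5.8/9.5 = 0.6105
P(n) = (1-ρ)ρⁿ
P(3) = (1-0.6105) × 0.6105^3
P(3) = 0.38950 × 0.22754
P(3) = 0.08863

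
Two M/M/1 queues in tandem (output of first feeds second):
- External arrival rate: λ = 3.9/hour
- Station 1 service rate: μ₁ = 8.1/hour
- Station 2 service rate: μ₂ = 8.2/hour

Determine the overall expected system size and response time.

By Jackson's theorem, each station behaves as independent M/M/1.
Station 1: ρ₁ = 3.9/8.1 = 0.4815, L₁ = ρ₁/(1-ρ₁) = λ/(μ₁-λ) = 3.9/4.20 = 0.92857
Station 2: ρ₂ = 3.9/8.2 = 0.4756, L₂ = ρ₂/(1-ρ₂) = λ/(μ₂-λ) = 3.9/4.30 = 0.90698
Total: L = L₁ + L₂ = 0.92857 + 0.90698 = 1.83555
W = L/λ = 1.83555/3.9 = 0.4707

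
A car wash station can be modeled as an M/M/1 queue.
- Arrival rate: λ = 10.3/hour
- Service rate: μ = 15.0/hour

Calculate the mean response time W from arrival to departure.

First, compute utilization: ρ = λ/μ = 10.3/15.0 = 0.6867
For M/M/1: W = 1/(μ-λ)
W = 1/(15.0-10.3) = 1/4.70
W = 0.2128 hours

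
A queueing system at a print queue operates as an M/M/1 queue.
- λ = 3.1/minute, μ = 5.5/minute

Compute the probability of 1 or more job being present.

ρ = λ/μ = 3.1/5.5 = 0.5636
P(N ≥ n) = ρⁿ
P(N ≥ 1) = 0.5636^1
P(N ≥ 1) = 0.5636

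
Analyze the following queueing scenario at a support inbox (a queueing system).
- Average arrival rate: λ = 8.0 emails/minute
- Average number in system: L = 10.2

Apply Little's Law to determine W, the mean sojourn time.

Little's Law: L = λW, so W = L/λ
W = 10.2/8.0 = 1.2750 minutes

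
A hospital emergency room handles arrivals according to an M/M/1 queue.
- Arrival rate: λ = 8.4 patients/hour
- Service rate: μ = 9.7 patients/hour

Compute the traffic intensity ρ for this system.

Server utilization: ρ = λ/μ
ρ = 8.4/9.7 = 0.8660
The server is busy 86.60% of the time.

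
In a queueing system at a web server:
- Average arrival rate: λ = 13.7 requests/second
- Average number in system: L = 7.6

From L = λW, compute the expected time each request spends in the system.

Little's Law: L = λW, so W = L/λ
W = 7.6/13.7 = 0.5547 seconds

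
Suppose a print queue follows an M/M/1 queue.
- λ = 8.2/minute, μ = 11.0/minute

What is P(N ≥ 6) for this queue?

ρ = λ/μ = 8.2/11.0 = 0.74545
P(N ≥ n) = ρⁿ
P(N ≥ 6) = 0.74545^6
P(N ≥ 6) = 0.1716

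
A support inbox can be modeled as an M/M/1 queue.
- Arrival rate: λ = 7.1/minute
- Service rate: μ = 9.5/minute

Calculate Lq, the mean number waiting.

ρ = λ/μ = 7.1/9.5 = 0.7474
For M/M/1: Lq = λ²/(μ(μ-λ))
Lq = 50.41/(9.5 × 2.40)
Lq = 2.2110 emails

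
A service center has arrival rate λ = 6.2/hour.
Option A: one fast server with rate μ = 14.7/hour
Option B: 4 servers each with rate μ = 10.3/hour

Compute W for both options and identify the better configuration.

Option A: single server μ = 14.7 (M/M/1)
  ρ_A = 6.2/14.7 = 0.4218
  W_A = 1/(μ-λ) = 1/(14.7-6.2) = 1/8.50 = 0.1176

Option B: 4 servers μ = 10.3 (M/M/4)
  ρ_B = λ/(cμ) = 6.2/(4×10.3) = 0.1505
  Offered load a = λ/μ = cρ = 6.2/10.3 = 0.6019
  P₀ = [ Σₙ₌₀^3 aⁿ/n! + a^4/(4!(1-ρ)) ]⁻¹
  Σ = a^0/0! + a^1/1! + a^2/2! + a^3/3! = 1.0000 + 0.6019 + 0.1812 + 0.03635 = 1.8195
  a^4/(4!(1-ρ)) = 0.13129/(24 × 0.84951) = 0.006439
  P₀ = 1/(1.8195 + 0.006439) = 0.5477
  Lq = P₀·a^4·ρ / (4!(1-ρ)²) = 0.547676 × 0.131286 × 0.150485 / (24 × 0.721675) = 0.0006247
  Wq_B = Lq/λ = 0.0006247/6.2 = 0.0001008
  W_B = Wq_B + 1/μ = 0.0001008 + 0.09709 = 0.09719

Since W_B = 0.09719 < W_A = 0.1176, Option B (multiple servers) has the shorter time in system.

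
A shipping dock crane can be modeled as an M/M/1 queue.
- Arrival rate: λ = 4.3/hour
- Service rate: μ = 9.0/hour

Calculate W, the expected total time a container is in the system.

First, compute utilization: ρ = λ/μ = 4.3/9.0 = 0.4778
For M/M/1: W = 1/(μ-λ)
W = 1/(9.0-4.3) = 1/4.70
W = 0.2128 hours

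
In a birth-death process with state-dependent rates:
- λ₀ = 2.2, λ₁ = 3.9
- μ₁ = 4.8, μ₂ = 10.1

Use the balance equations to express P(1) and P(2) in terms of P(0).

Balance equations:
State 0: λ₀P₀ = μ₁P₁ → P₁ = (λ₀/μ₁)P₀ = (2.2/4.8)P₀ = 0.4583P₀
State 1: P₂ = (λ₀λ₁)/(μ₁μ₂)P₀ = (2.2×3.9)/(4.8×10.1)P₀ = 0.1770P₀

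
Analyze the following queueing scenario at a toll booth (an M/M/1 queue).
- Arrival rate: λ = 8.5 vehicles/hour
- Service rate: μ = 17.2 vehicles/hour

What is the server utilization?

Server utilization: ρ = λ/μ
ρ = 8.5/17.2 = 0.4942
The server is busy 49.42% of the time.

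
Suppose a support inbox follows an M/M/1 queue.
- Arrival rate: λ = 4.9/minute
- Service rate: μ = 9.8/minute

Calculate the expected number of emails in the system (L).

ρ = λ/μ = 4.9/9.8 = 0.5000
For M/M/1: L = λ/(μ-λ)
L = 4.9/(9.8-4.9) = 4.9/4.90
L = 1.0000 emails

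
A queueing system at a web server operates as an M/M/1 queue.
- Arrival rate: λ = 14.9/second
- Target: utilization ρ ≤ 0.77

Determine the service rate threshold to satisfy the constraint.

ρ = λ/μ, so μ = λ/ρ
μ ≥ 14.9/0.77 = 19.3506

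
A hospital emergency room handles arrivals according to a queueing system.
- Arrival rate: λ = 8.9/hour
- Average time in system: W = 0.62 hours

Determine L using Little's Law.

Little's Law: L = λW
L = 8.9 × 0.62 = 5.5180 patients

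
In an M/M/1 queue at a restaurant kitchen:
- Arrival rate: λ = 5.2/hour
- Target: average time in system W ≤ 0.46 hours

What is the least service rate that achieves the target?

For M/M/1: W = 1/(μ-λ)
Need W ≤ 0.46, so 1/(μ-λ) ≤ 0.46
μ - λ ≥ 1/0.46 = 2.1739
μ ≥ 5.2 + 2.1739 = 7.3739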